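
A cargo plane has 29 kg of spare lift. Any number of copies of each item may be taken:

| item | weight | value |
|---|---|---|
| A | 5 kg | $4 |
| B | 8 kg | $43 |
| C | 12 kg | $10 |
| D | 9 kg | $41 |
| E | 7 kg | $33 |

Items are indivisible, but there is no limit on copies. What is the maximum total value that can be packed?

Best value-per-unit is B at 43/8; filling with it alone gives 3×43 = 129.
Optimal mix: 1×B + 3×E → weight 29, value 142.

$142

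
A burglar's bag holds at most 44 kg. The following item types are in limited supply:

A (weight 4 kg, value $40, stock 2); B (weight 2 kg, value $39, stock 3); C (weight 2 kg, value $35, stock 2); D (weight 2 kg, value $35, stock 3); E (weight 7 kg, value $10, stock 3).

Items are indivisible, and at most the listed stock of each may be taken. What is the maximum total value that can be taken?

Top feasible selections:
- 2×A + 3×B + 2×C + 3×D + 2×E: weight 38, value 392
- 2×A + 3×B + 2×C + 3×D + 1×E: weight 31, value 382
Best: $392.

$392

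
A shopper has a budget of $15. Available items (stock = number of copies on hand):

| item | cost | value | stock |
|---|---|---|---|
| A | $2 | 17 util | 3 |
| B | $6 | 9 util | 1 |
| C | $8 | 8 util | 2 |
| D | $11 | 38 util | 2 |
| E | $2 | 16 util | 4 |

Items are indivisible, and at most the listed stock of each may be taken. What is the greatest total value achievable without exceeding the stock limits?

Best selections within cost 15 and stock limits:
- 3×A + 4×E: cost 14, value 115
- 3×A + 3×E: cost 12, value 99
- 2×A + 4×E: cost 12, value 98
Best: 115 util.

115 util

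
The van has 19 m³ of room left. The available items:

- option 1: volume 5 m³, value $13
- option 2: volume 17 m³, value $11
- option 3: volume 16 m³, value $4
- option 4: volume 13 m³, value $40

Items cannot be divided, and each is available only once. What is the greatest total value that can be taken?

Check high-value combinations within 19 m³:
- option 1+option 4: volume 5+13=18, value 13+40=53
- option 4: volume 13, value 40
- option 1: volume 5, value 13
Best: $53.

$53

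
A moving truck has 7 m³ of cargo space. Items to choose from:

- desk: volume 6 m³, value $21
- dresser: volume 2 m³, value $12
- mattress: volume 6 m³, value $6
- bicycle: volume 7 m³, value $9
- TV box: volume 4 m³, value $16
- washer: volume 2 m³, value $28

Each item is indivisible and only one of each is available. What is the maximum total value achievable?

$44

Check high-value combinations within 7 m³:
- TV box+washer: volume 4+2=6, value 16+28=44
- dresser+washer: volume 2+2=4, value 12+28=40
- washer: volume 2, value 28
Best: $44.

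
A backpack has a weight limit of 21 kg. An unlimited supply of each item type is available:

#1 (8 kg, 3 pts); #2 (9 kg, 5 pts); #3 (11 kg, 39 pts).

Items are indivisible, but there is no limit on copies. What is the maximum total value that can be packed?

Best value-per-unit is #3 at 39/11; filling with it alone gives 1×39 = 39.
Optimal mix: 1×#2 + 1×#3 → weight 20, value 44.

44 pts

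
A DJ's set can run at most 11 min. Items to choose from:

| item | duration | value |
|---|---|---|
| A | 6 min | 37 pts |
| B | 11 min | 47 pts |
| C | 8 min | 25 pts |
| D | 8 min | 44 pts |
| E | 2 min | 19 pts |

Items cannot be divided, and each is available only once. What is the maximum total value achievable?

Check high-value combinations within 11 min:
- D+E: duration 8+2=10, value 44+19=63
- A+E: duration 6+2=8, value 37+19=56
- B: duration 11, value 47
- D: duration 8, value 44
- C+E: duration 8+2=10, value 25+19=44
Best: 63 pts.

63 pts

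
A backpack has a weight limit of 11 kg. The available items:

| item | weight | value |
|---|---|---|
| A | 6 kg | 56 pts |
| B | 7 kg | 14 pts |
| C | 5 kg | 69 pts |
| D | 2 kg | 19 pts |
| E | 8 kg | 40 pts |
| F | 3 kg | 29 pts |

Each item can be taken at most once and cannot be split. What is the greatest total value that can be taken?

Check high-value combinations within 11 kg:
- A+C: weight 6+5=11, value 56+69=125
- C+D+F: weight 5+2+3=10, value 69+19+29=117
- A+D+F: weight 6+2+3=11, value 56+19+29=104
- C+F: weight 5+3=8, value 69+29=98
- C+D: weight 5+2=7, value 69+19=88
Best: 125 pts.

125 pts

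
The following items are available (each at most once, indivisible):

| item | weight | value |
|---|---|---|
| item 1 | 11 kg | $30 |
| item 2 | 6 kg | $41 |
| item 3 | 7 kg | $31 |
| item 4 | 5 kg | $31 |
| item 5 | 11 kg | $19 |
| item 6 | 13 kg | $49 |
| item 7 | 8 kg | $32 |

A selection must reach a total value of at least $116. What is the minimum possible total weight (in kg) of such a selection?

Subsets with value ≥ 116, sorted by total weight:
- item 2+item 4+item 6: weight 24, value 121
- item 2+item 3+item 4+item 7: weight 26, value 135
Minimum weight: 24 kg.

24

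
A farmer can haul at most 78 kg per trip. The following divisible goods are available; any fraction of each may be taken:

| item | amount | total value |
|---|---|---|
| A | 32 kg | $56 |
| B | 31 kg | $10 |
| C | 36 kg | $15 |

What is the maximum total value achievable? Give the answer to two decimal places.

74.23

Take in order of value per unit:
- A (56/32 per unit): all 32 → value 56, running total 56.00
- C (15/36 per unit): all 36 → value 15, running total 71.00
- B (10/31 per unit): 10 of 31 → value 10×10/31 = 3.2258, running total 74.23
Total 74.23.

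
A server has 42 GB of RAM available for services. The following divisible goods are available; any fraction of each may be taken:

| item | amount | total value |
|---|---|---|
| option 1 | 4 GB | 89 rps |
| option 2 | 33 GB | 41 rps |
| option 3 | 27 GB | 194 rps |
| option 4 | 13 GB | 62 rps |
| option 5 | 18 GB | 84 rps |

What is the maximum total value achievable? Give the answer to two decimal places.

Take in order of value per unit:
- option 1 (89/4 per unit): all 4 → value 89, running total 89.00
- option 3 (194/27 per unit): all 27 → value 194, running total 283.00
- option 4 (62/13 per unit): 11 of 13 → value 11×62/13 = 52.4615, running total 335.46
Total 335.46.

335.46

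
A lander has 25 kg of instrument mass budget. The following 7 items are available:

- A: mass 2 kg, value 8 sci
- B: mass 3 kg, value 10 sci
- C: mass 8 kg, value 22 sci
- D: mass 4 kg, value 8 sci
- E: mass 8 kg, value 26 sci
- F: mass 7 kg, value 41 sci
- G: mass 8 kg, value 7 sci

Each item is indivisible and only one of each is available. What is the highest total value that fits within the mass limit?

This is a 0/1 knapsack; check combinations near the capacity.
- A+C+E+F: mass 2+8+8+7=25, value 8+22+26+41=97
- A+B+D+E+F: mass 2+3+4+8+7=24, value 8+10+8+26+41=93
- C+E+F: mass 8+8+7=23, value 22+26+41=89
Best: 97 sci.

97 sci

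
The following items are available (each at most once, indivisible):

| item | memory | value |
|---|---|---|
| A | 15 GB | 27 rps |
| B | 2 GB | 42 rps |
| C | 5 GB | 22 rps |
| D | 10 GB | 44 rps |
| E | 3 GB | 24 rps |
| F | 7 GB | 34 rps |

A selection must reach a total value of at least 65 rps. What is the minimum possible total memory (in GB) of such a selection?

Subsets with value ≥ 65, sorted by total memory:
- B+E: memory 5, value 66
- B+F: memory 9, value 76
- B+C+E: memory 10, value 88
- B+E+F: memory 12, value 100
Minimum memory: 5 GB.

5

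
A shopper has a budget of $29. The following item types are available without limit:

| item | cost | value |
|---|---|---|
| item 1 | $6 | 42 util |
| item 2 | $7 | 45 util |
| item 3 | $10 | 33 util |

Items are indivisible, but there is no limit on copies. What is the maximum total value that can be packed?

180 util

Best value-per-unit is item 1 at 42/6; filling with it alone gives 4×42 = 168.
Optimal mix: 4×item 2 → cost 28, value 180.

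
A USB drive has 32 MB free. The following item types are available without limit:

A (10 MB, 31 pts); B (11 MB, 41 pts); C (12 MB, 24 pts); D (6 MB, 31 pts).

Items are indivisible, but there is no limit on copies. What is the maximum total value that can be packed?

155 pts

Best value-per-unit is D at 31/6, and filling with it alone uses size 5×6=30. No mix of the others beats 5×31 = 155.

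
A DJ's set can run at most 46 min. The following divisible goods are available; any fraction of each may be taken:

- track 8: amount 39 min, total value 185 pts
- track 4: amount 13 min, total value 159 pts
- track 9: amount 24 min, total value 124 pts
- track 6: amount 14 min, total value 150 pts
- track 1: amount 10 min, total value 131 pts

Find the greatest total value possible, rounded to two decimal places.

486.50

Take in order of value per unit:
- track 1 (131/10 per unit): all 10 → value 131, running total 131.00
- track 4 (159/13 per unit): all 13 → value 159, running total 290.00
- track 6 (150/14 per unit): all 14 → value 150, running total 440.00
- track 9 (124/24 per unit): 9 of 24 → value 9×124/24 = 46.5000, running total 486.50
Total 486.50.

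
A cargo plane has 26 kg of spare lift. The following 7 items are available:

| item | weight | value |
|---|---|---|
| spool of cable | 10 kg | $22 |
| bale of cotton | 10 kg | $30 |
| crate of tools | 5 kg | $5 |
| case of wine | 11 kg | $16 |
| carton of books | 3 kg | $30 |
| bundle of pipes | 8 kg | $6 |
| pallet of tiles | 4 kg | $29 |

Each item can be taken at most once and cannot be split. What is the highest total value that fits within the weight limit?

$95

Check high-value combinations within 26 kg:
- bale of cotton+carton of books+bundle of pipes+pallet of tiles: weight 10+3+8+4=25, value 30+30+6+29=95
- bale of cotton+crate of tools+carton of books+pallet of tiles: weight 10+5+3+4=22, value 30+5+30+29=94
- bale of cotton+carton of books+pallet of tiles: weight 10+3+4=17, value 30+30+29=89
Best: $95.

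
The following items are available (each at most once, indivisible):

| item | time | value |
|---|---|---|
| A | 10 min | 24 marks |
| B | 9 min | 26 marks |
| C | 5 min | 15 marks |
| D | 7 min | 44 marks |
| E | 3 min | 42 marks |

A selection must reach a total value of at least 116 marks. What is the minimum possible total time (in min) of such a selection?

24

Subsets with value ≥ 116, sorted by total time:
- B+C+D+E: time 24, value 127
- A+C+D+E: time 25, value 125
Minimum time: 24 min.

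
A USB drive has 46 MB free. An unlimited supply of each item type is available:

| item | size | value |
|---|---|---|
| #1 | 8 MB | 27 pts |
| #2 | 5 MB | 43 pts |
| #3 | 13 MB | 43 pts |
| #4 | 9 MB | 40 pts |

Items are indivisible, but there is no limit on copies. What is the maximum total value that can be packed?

387 pts

Best value-per-unit is #2 at 43/5, and filling with it alone uses size 9×5=45. No mix of the others beats 9×43 = 387.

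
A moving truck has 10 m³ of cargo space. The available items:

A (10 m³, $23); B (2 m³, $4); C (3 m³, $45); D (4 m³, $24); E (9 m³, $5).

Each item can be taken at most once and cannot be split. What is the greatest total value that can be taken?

$73

This is a 0/1 knapsack; check combinations near the capacity.
- B+C+D: volume 2+3+4=9, value 4+45+24=73
- C+D: volume 3+4=7, value 45+24=69
- B+C: volume 2+3=5, value 4+45=49
- C: volume 3, value 45
- B+D: volume 2+4=6, value 4+24=28
Best: $73.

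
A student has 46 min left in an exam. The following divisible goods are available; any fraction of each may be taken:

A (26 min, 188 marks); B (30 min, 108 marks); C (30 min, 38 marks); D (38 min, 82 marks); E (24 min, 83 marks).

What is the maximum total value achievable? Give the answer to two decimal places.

260.00

Take in order of value per unit:
- A (188/26 per unit): all 26 → value 188, running total 188.00
- B (108/30 per unit): 20 of 30 → value 20×108/30 = 72.0000, running total 260.00
Total 260.00.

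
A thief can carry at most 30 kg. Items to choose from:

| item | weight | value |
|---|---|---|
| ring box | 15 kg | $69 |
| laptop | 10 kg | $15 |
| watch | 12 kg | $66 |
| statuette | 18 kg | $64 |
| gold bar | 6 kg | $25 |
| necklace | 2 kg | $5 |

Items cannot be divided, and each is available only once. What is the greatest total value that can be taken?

Check high-value combinations within 30 kg:
- ring box+watch+necklace: weight 15+12+2=29, value 69+66+5=140
- ring box+watch: weight 15+12=27, value 69+66=135
- watch+statuette: weight 12+18=30, value 66+64=130
Best: $140.

$140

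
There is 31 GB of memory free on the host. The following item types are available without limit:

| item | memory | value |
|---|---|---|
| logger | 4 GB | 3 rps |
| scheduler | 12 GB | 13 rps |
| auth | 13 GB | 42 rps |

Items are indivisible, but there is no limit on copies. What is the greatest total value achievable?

Best value-per-unit is auth at 42/13; filling with it alone gives 2×42 = 84.
Optimal mix: 1×logger + 2×auth → memory 30, value 87.

87 rps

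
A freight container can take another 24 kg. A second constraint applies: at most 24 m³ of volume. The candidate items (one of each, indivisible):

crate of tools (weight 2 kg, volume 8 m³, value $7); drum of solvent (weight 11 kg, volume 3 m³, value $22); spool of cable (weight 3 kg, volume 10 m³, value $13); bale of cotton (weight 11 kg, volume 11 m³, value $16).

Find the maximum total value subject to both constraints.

Feasible sets respecting both limits:
- crate of tools+drum of solvent+bale of cotton: weight 24, volume 22, value 45
- crate of tools+drum of solvent+spool of cable: weight 16, volume 21, value 42
- drum of solvent+bale of cotton: weight 22, volume 14, value 38
Best: $45.

$45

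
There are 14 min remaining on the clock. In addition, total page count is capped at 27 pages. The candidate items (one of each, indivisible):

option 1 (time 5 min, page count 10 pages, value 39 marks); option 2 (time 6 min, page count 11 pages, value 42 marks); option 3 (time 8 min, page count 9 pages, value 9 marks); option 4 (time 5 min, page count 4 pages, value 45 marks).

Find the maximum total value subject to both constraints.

Feasible sets respecting both limits:
- option 2+option 4: time 11, page count 15, value 87
- option 1+option 4: time 10, page count 14, value 84
- option 1+option 2: time 11, page count 21, value 81
Best: 87 marks.

87 marks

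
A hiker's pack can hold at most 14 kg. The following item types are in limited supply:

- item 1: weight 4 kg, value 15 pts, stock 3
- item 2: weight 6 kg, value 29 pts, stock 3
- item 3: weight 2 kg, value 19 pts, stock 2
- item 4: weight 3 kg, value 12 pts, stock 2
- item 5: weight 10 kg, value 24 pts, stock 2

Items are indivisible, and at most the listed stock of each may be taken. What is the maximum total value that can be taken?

82 pts

Best selections within weight 14 and stock limits:
- 1×item 1 + 1×item 2 + 2×item 3: weight 14, value 82
- 1×item 2 + 2×item 3 + 1×item 4: weight 13, value 79
Best: 82 pts.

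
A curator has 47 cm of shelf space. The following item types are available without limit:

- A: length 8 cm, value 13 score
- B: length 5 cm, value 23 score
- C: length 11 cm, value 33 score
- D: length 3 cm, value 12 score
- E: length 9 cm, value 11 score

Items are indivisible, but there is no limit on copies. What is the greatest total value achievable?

209 score

Best value-per-unit is B at 23/5; filling with it alone gives 9×23 = 207.
Optimal mix: 7×B + 4×D → length 47, value 209.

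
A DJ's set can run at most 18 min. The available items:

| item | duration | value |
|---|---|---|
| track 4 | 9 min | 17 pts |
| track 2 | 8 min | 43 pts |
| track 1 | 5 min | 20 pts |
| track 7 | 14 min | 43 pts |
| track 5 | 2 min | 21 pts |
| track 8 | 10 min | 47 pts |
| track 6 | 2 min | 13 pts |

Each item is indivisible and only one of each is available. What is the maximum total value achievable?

97 pts

Check high-value combinations within 18 min:
- track 2+track 1+track 5+track 6: duration 8+5+2+2=17, value 43+20+21+13=97
- track 2+track 8: duration 8+10=18, value 43+47=90
- track 1+track 5+track 8: duration 5+2+10=17, value 20+21+47=88
Best: 97 pts.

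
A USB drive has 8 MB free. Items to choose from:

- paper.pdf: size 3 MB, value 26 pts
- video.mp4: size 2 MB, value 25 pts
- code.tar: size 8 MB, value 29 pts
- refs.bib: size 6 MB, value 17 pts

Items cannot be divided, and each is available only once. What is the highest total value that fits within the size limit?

51 pts

Check high-value combinations within 8 MB:
- paper.pdf+video.mp4: size 3+2=5, value 26+25=51
- video.mp4+refs.bib: size 2+6=8, value 25+17=42
- code.tar: size 8, value 29
- paper.pdf: size 3, value 26
- video.mp4: size 2, value 25
Best: 51 pts.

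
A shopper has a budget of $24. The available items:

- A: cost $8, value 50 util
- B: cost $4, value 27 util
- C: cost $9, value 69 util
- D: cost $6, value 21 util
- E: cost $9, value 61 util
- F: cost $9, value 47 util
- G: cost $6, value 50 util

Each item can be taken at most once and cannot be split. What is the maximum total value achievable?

Check high-value combinations within $24:
- C+E+G: cost 9+9+6=24, value 69+61+50=180
- A+C+G: cost 8+9+6=23, value 50+69+50=169
- C+F+G: cost 9+9+6=24, value 69+47+50=166
- A+E+G: cost 8+9+6=23, value 50+61+50=161
Best: 180 util.

180 util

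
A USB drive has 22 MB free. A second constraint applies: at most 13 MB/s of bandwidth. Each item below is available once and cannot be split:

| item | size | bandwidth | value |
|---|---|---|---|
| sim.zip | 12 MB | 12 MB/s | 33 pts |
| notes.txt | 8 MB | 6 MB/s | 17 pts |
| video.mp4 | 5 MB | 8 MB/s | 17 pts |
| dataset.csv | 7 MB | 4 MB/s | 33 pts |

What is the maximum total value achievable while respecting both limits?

Feasible sets respecting both limits:
- notes.txt+dataset.csv: size 15, bandwidth 10, value 50
- video.mp4+dataset.csv: size 12, bandwidth 12, value 50
- sim.zip: size 12, bandwidth 12, value 33
Best: 50 pts.

50 pts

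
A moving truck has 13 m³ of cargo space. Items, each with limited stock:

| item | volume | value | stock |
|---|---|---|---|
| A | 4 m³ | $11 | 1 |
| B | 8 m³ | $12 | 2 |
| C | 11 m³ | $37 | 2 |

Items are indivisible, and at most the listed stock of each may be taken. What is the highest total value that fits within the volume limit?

Best selections within volume 13 and stock limits:
- 1×C: volume 11, value 37
- 1×A + 1×B: volume 12, value 23
- 1×B: volume 8, value 12
- 1×A: volume 4, value 11
Best: $37.

$37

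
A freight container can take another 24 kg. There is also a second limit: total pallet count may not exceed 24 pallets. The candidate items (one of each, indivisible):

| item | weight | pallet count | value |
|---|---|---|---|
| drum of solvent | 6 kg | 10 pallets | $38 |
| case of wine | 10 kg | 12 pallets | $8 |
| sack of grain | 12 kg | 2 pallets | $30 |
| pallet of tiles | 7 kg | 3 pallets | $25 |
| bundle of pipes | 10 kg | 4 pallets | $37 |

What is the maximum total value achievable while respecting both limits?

Feasible sets respecting both limits:
- drum of solvent+pallet of tiles+bundle of pipes: weight 23, pallet count 17, value 100
- drum of solvent+bundle of pipes: weight 16, pallet count 14, value 75
- drum of solvent+sack of grain: weight 18, pallet count 12, value 68
- sack of grain+bundle of pipes: weight 22, pallet count 6, value 67
Best: $100.

$100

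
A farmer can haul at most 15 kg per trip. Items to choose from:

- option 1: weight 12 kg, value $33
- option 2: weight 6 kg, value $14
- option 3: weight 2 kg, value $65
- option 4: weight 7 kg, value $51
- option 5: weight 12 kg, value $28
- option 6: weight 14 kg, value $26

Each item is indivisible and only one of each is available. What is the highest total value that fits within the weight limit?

$130

Check high-value combinations within 15 kg:
- option 2+option 3+option 4: weight 6+2+7=15, value 14+65+51=130
- option 3+option 4: weight 2+7=9, value 65+51=116
- option 1+option 3: weight 12+2=14, value 33+65=98
- option 3+option 5: weight 2+12=14, value 65+28=93
- option 2+option 3: weight 6+2=8, value 14+65=79
Best: $130.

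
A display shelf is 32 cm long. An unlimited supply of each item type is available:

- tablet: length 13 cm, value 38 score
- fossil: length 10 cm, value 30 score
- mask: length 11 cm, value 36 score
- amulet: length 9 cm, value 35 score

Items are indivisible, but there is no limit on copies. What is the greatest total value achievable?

Best value-per-unit is amulet at 35/9; filling with it alone gives 3×35 = 105.
Optimal mix: 1×tablet + 2×amulet → length 31, value 108.

108 score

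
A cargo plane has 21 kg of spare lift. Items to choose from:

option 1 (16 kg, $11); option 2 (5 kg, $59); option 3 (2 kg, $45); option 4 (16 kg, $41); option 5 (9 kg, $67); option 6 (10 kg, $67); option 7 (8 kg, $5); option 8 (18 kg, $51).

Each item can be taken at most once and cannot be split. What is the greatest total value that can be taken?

Check high-value combinations within 21 kg:
- option 3+option 5+option 6: weight 2+9+10=21, value 45+67+67=179
- option 2+option 3+option 5: weight 5+2+9=16, value 59+45+67=171
- option 2+option 3+option 6: weight 5+2+10=17, value 59+45+67=171
- option 5+option 6: weight 9+10=19, value 67+67=134
- option 2+option 5: weight 5+9=14, value 59+67=126
Best: $179.

$179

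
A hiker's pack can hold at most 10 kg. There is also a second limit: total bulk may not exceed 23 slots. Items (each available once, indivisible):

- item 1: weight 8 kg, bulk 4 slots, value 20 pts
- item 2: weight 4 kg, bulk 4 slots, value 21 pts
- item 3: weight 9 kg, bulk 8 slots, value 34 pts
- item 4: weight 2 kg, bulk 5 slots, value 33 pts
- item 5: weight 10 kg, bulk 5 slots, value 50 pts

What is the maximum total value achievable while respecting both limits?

Feasible sets respecting both limits:
- item 2+item 4: weight 6, bulk 9, value 54
- item 1+item 4: weight 10, bulk 9, value 53
- item 5: weight 10, bulk 5, value 50
Best: 54 pts.

54 pts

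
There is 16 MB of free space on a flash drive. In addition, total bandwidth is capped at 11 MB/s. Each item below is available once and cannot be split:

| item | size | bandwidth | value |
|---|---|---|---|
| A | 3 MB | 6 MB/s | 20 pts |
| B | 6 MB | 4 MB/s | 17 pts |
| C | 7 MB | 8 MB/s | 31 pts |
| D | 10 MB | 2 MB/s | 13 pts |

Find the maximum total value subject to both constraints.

Feasible sets respecting both limits:
- A+B: size 9, bandwidth 10, value 37
- A+D: size 13, bandwidth 8, value 33
- C: size 7, bandwidth 8, value 31
Best: 37 pts.

37 pts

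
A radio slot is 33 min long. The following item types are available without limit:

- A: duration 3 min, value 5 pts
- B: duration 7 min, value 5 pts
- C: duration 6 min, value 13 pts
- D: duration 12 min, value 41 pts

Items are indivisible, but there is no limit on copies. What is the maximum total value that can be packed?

Best value-per-unit is D at 41/12; filling with it alone gives 2×41 = 82.
Optimal mix: 1×A + 1×C + 2×D → duration 33, value 100.

100 pts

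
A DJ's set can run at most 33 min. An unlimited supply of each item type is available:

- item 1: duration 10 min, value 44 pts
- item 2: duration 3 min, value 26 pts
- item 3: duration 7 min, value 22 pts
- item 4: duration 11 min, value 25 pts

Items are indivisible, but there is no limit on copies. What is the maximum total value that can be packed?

Best value-per-unit is item 2 at 26/3, and filling with it alone uses duration 11×3=33. No mix of the others beats 11×26 = 286.

286 pts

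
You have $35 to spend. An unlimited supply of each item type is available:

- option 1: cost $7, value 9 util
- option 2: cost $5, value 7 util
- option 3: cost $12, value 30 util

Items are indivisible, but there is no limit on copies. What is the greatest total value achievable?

Best value-per-unit is option 3 at 30/12; filling with it alone gives 2×30 = 60.
Optimal mix: 2×option 2 + 2×option 3 → cost 34, value 74.

74 util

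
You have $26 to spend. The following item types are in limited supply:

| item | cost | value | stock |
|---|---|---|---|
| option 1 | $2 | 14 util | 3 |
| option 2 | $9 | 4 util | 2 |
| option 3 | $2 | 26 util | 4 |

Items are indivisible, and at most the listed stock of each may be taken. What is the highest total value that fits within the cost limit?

150 util

Top feasible selections:
- 3×option 1 + 1×option 2 + 4×option 3: cost 23, value 150
- 3×option 1 + 4×option 3: cost 14, value 146
- 2×option 1 + 1×option 2 + 4×option 3: cost 21, value 136
Best: 150 util.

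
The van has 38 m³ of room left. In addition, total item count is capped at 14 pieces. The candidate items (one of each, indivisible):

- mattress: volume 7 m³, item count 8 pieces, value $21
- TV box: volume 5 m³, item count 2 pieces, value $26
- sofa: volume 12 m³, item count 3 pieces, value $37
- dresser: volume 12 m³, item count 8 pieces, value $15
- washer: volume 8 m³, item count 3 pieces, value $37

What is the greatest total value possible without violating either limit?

$100

Feasible sets respecting both limits:
- TV box+sofa+washer: volume 25, item count 8, value 100
- mattress+sofa+washer: volume 27, item count 14, value 95
- sofa+dresser+washer: volume 32, item count 14, value 89
Best: $100.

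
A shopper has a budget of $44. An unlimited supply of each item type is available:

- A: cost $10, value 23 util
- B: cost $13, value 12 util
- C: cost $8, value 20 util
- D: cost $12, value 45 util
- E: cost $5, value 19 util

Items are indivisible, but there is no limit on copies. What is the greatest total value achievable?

Best value-per-unit is E at 19/5; filling with it alone gives 8×19 = 152.
Optimal mix: 2×D + 4×E → cost 44, value 166.

166 util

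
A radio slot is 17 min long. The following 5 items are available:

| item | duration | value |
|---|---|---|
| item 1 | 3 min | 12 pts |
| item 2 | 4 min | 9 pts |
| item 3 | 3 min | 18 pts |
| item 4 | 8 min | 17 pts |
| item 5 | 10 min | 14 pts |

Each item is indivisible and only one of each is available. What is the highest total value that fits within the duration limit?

Check high-value combinations within 17 min:
- item 1+item 3+item 4: duration 3+3+8=14, value 12+18+17=47
- item 2+item 3+item 4: duration 4+3+8=15, value 9+18+17=44
- item 1+item 3+item 5: duration 3+3+10=16, value 12+18+14=44
- item 2+item 3+item 5: duration 4+3+10=17, value 9+18+14=41
Best: 47 pts.

47 pts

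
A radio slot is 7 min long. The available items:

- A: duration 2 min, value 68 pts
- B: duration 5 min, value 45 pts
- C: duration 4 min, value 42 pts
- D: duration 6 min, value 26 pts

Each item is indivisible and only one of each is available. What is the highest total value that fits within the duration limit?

113 pts

This is a 0/1 knapsack; check combinations near the capacity.
- A+B: duration 2+5=7, value 68+45=113
- A+C: duration 2+4=6, value 68+42=110
- A: duration 2, value 68
- B: duration 5, value 45
Best: 113 pts.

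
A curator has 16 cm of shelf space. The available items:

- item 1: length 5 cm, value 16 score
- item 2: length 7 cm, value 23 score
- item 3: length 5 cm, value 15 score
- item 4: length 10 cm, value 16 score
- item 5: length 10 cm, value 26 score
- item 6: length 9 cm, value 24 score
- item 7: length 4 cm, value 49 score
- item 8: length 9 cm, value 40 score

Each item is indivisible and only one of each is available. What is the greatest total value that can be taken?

Check high-value combinations within 16 cm:
- item 7+item 8: length 4+9=13, value 49+40=89
- item 1+item 2+item 7: length 5+7+4=16, value 16+23+49=88
- item 2+item 3+item 7: length 7+5+4=16, value 23+15+49=87
- item 1+item 3+item 7: length 5+5+4=14, value 16+15+49=80
- item 5+item 7: length 10+4=14, value 26+49=75
Best: 89 score.

89 score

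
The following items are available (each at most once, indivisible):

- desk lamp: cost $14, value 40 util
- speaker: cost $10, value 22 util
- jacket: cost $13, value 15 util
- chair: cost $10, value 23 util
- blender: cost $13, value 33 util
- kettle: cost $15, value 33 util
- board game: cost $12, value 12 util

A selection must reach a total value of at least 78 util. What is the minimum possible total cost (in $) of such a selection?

Subsets with value ≥ 78, sorted by total cost:
- speaker+chair+blender: cost 33, value 78
- desk lamp+speaker+chair: cost 34, value 85
Minimum cost: 33 $.

33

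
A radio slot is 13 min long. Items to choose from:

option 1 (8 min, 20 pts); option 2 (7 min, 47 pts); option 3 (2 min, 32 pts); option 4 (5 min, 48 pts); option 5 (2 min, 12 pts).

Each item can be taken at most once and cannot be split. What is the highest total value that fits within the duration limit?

Check high-value combinations within 13 min:
- option 2+option 4: duration 7+5=12, value 47+48=95
- option 3+option 4+option 5: duration 2+5+2=9, value 32+48+12=92
- option 2+option 3+option 5: duration 7+2+2=11, value 47+32+12=91
- option 3+option 4: duration 2+5=7, value 32+48=80
- option 2+option 3: duration 7+2=9, value 47+32=79
Best: 95 pts.

95 pts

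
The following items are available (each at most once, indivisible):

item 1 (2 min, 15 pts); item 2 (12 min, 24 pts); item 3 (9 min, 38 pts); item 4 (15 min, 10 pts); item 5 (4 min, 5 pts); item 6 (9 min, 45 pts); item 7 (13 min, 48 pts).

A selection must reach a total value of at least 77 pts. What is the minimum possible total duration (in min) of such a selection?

Subsets with value ≥ 77, sorted by total duration:
- item 3+item 6: duration 18, value 83
- item 1+item 3+item 6: duration 20, value 98
Minimum duration: 18 min.

18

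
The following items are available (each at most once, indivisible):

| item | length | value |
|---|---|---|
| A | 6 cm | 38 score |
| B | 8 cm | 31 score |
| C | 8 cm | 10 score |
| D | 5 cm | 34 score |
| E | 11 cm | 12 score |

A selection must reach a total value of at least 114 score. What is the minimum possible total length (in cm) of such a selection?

30

Subsets with value ≥ 114, sorted by total length:
- A+B+D+E: length 30, value 115
- A+B+C+D+E: length 38, value 125
Minimum length: 30 cm.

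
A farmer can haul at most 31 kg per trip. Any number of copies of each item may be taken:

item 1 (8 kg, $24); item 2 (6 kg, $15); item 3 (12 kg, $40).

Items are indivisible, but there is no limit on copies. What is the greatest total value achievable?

$95

Best value-per-unit is item 3 at 40/12; filling with it alone gives 2×40 = 80.
Optimal mix: 1×item 2 + 2×item 3 → weight 30, value 95.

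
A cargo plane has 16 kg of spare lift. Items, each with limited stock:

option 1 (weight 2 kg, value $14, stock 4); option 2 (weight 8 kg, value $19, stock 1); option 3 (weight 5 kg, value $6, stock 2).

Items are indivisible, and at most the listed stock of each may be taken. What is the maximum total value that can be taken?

$75

Top feasible selections:
- 4×option 1 + 1×option 2: weight 16, value 75
- 4×option 1 + 1×option 3: weight 13, value 62
- 3×option 1 + 1×option 2: weight 14, value 61
- 4×option 1: weight 8, value 56
Best: $75.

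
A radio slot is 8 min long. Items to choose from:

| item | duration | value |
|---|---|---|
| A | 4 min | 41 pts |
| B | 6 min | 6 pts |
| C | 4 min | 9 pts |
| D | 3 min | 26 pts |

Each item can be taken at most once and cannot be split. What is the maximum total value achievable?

Check high-value combinations within 8 min:
- A+D: duration 4+3=7, value 41+26=67
- A+C: duration 4+4=8, value 41+9=50
- A: duration 4, value 41
- C+D: duration 4+3=7, value 9+26=35
- D: duration 3, value 26
Best: 67 pts.

67 pts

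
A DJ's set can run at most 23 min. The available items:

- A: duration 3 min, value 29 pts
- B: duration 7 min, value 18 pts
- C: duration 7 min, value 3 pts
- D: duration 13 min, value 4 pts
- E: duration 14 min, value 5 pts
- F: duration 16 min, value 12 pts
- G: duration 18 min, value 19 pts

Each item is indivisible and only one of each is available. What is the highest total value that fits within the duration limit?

51 pts

Check high-value combinations within 23 min:
- A+B+D: duration 3+7+13=23, value 29+18+4=51
- A+B+C: duration 3+7+7=17, value 29+18+3=50
- A+G: duration 3+18=21, value 29+19=48
- A+B: duration 3+7=10, value 29+18=47
- A+F: duration 3+16=19, value 29+12=41
Best: 51 pts.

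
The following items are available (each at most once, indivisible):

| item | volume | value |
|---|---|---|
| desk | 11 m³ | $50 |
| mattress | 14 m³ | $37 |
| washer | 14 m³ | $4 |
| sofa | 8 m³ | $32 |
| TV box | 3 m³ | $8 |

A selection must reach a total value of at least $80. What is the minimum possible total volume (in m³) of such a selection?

Subsets with value ≥ 80, sorted by total volume:
- desk+sofa: volume 19, value 82
- desk+sofa+TV box: volume 22, value 90
Minimum volume: 19 m³.

19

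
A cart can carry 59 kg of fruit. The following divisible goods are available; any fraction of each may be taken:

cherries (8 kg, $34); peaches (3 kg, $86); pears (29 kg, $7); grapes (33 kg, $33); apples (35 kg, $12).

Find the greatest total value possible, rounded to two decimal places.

158.14

Take in order of value per unit:
- peaches (86/3 per unit): all 3 → value 86, running total 86.00
- cherries (34/8 per unit): all 8 → value 34, running total 120.00
- grapes (33/33 per unit): all 33 → value 33, running total 153.00
- apples (12/35 per unit): 15 of 35 → value 15×12/35 = 5.1429, running total 158.14
Total 158.14.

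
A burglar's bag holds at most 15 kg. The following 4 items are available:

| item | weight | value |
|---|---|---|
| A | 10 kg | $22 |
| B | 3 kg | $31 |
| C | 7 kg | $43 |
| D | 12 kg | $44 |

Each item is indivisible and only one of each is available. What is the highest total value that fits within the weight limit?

$75

Check high-value combinations within 15 kg:
- B+D: weight 3+12=15, value 31+44=75
- B+C: weight 3+7=10, value 31+43=74
- A+B: weight 10+3=13, value 22+31=53
Best: $75.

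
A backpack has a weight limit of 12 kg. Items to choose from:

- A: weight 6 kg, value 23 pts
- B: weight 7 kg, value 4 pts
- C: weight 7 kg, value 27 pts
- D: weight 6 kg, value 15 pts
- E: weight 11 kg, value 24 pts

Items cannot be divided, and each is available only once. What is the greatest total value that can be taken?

38 pts

Check high-value combinations within 12 kg:
- A+D: weight 6+6=12, value 23+15=38
- C: weight 7, value 27
- E: weight 11, value 24
- A: weight 6, value 23
Best: 38 pts.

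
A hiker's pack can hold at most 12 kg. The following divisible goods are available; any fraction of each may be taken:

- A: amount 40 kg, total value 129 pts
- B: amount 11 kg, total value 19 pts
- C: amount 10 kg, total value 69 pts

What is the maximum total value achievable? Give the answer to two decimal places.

75.45

Take in order of value per unit:
- C (69/10 per unit): all 10 → value 69, running total 69.00
- A (129/40 per unit): 2 of 40 → value 2×129/40 = 6.4500, running total 75.45
Total 75.45.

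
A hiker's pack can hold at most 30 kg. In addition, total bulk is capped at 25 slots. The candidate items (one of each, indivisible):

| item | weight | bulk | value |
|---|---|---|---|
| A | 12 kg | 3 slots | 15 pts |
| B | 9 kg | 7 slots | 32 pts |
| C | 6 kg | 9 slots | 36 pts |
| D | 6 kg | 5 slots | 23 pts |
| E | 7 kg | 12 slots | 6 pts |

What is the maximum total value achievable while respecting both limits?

91 pts

Feasible sets respecting both limits:
- B+C+D: weight 21, bulk 21, value 91
- A+B+C: weight 27, bulk 19, value 83
- A+C+D: weight 24, bulk 17, value 74
Best: 91 pts.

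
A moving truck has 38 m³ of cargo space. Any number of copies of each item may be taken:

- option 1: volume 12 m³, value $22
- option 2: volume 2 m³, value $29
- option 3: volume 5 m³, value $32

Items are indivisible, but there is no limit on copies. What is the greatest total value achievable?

$551

Best value-per-unit is option 2 at 29/2, and filling with it alone uses volume 19×2=38. No mix of the others beats 19×29 = 551.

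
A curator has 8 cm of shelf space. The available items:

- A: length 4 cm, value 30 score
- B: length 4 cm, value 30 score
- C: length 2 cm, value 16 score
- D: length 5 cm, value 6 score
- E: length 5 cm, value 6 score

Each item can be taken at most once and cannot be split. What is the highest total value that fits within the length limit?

Check high-value combinations within 8 cm:
- A+B: length 4+4=8, value 30+30=60
- A+C: length 4+2=6, value 30+16=46
- B+C: length 4+2=6, value 30+16=46
Best: 60 score.

60 score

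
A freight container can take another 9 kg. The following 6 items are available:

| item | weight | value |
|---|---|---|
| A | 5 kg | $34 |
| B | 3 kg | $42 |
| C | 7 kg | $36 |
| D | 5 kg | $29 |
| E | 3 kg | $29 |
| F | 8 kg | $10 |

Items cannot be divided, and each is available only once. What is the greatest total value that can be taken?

$76

Check high-value combinations within 9 kg:
- A+B: weight 5+3=8, value 34+42=76
- B+E: weight 3+3=6, value 42+29=71
- B+D: weight 3+5=8, value 42+29=71
- A+E: weight 5+3=8, value 34+29=63
- D+E: weight 5+3=8, value 29+29=58
Best: $76.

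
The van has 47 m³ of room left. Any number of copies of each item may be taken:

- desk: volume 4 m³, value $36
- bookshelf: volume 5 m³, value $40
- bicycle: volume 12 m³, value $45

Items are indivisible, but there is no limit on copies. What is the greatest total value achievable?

Best value-per-unit is desk at 36/4; filling with it alone gives 11×36 = 396.
Optimal mix: 8×desk + 3×bookshelf → volume 47, value 408.

$408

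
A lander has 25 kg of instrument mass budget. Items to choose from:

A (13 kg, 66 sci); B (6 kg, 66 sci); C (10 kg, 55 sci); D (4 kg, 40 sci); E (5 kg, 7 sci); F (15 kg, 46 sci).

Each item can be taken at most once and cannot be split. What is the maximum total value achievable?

172 sci

This is a 0/1 knapsack; check combinations near the capacity.
- A+B+D: mass 13+6+4=23, value 66+66+40=172
- B+C+D+E: mass 6+10+4+5=25, value 66+55+40+7=168
- B+C+D: mass 6+10+4=20, value 66+55+40=161
- B+D+F: mass 6+4+15=25, value 66+40+46=152
Best: 172 sci.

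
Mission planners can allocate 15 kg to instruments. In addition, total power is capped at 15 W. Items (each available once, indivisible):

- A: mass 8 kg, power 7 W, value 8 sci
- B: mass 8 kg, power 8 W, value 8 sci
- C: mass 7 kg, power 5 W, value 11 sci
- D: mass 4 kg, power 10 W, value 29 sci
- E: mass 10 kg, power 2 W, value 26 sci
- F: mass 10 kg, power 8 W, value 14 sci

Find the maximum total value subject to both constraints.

Feasible sets respecting both limits:
- D+E: mass 14, power 12, value 55
- C+D: mass 11, power 15, value 40
- D: mass 4, power 10, value 29
Best: 55 sci.

55 sci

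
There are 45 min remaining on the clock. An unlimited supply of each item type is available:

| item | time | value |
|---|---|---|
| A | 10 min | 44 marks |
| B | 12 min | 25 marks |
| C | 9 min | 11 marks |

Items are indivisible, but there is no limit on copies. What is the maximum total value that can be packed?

176 marks

Best value-per-unit is A at 44/10, and filling with it alone uses time 4×10=40. No mix of the others beats 4×44 = 176.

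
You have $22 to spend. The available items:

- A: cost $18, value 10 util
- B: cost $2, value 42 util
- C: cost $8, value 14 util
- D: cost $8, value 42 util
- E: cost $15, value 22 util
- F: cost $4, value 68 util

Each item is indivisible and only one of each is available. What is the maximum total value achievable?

166 util

Check high-value combinations within $22:
- B+C+D+F: cost 2+8+8+4=22, value 42+14+42+68=166
- B+D+F: cost 2+8+4=14, value 42+42+68=152
- B+E+F: cost 2+15+4=21, value 42+22+68=132
- B+C+F: cost 2+8+4=14, value 42+14+68=124
Best: 166 util.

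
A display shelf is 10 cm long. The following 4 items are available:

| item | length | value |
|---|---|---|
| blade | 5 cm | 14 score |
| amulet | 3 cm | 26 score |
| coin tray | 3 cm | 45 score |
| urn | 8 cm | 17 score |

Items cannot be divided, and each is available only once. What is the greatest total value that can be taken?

This is a 0/1 knapsack; check combinations near the capacity.
- amulet+coin tray: length 3+3=6, value 26+45=71
- blade+coin tray: length 5+3=8, value 14+45=59
- coin tray: length 3, value 45
- blade+amulet: length 5+3=8, value 14+26=40
Best: 71 score.

71 score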